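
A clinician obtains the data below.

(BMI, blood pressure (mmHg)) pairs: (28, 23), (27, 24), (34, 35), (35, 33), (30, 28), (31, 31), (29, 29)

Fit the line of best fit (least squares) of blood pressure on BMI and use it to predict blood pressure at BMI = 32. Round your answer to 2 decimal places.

30.94

n = 7, Σx = 214, Σy = 203, Σxy = 6279, Σx² = 6596
Sxx = Σx² − (Σx)²/n = 6596 − 6542.285714 = 53.714286
Sxy = Σxy − (Σx)(Σy)/n = 6279 − 6206 = 73
b = Sxy/Sxx = 73/53.714286 = 1.359043
a = ȳ − b·x̄ = 29 − 1.359043·30.571429 = -12.547872
ŷ(32) = a + b·32 = -12.547872 + 1.359043·32 = 30.941489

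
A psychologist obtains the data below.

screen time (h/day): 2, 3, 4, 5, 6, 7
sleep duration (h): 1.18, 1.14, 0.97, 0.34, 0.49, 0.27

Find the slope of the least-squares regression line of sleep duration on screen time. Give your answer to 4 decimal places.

n = 6, Σx = 27, Σy = 4.39, Σxy = 16.19, Σx² = 139
Sxx = Σx² − (Σx)²/n = 139 − 121.5 = 17.5
Sxy = Σxy − (Σx)(Σy)/n = 16.19 − 19.755 = -3.565
b = Sxy/Sxx = -3.565/17.5 = -0.203714

-0.2037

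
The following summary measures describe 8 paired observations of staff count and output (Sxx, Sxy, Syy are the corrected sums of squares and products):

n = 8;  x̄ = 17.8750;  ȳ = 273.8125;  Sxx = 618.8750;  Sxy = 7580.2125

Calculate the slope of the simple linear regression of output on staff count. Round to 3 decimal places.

12.248

b = Sxy/Sxx = 7580.2125/618.875 = 12.248374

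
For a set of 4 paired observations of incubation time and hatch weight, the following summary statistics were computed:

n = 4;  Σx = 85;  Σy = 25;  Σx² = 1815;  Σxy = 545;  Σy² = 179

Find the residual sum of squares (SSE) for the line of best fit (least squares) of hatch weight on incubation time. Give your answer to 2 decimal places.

Sxx = Σx² − (Σx)²/n = 1815 − 1806.25 = 8.75
Sxy = Σxy − (Σx)(Σy)/n = 545 − 531.25 = 13.75
Syy = Σy² − (Σy)²/n = 179 − 156.25 = 22.75
b = Sxy/Sxx = 13.75/8.75 = 1.571429
SSE = Syy − b·Sxy = 22.75 − 1.571429·13.75 = 1.142857

1.14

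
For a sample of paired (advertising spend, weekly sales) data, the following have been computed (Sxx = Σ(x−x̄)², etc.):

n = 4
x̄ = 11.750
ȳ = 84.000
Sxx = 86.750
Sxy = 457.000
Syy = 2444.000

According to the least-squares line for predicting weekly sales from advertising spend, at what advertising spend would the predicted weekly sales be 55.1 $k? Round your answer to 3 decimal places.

b = Sxy/Sxx = 457/86.75 = 5.268012
a = ȳ − b·x̄ = 84 − 5.268012·11.75 = 22.100865
Set a + b·x = 55.1: x = (55.1 − 22.100865) / 5.268012 = 6.264059

6.264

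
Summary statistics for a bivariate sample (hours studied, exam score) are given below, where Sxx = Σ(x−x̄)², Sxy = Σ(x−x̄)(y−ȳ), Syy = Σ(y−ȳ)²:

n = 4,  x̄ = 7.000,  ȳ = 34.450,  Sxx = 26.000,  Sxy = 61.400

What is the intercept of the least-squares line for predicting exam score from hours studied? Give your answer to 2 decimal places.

17.92

b = Sxy/Sxx = 61.4/26 = 2.361538
a = ȳ − b·x̄ = 34.45 − 2.361538·7 = 17.919231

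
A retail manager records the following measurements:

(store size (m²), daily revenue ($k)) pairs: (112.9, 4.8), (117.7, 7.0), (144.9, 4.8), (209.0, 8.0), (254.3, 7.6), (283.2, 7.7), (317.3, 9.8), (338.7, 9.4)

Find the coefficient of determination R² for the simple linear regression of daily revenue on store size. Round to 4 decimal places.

n = 8, Σx = 1778, Σy = 59.1, Σxy = 14139.98, Σx² = 451544.42, Σy² = 460.53
Sxx = Σx² − (Σx)²/n = 451544.42 − 395160.5 = 56383.92
Sxy = Σxy − (Σx)(Σy)/n = 14139.98 − 13134.975 = 1005.005
Syy = Σy² − (Σy)²/n = 460.53 − 436.60125 = 23.92875
R² = Sxy²/(Sxx·Syy) = (1005.005)²/(56383.92·23.92875) = 0.748620

0.7486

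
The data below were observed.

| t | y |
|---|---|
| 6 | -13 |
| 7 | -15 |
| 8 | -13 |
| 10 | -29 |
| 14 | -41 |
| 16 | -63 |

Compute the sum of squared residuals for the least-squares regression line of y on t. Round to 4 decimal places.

126.3505

n = 6, Σx = 61, Σy = -174, Σxy = -2159, Σx² = 701, Σy² = 7054
Sxx = Σx² − (Σx)²/n = 701 − 620.166667 = 80.833333
Sxy = Σxy − (Σx)(Σy)/n = -2159 − (-1769) = -390
Syy = Σy² − (Σy)²/n = 7054 − 5046 = 2008
b = Sxy/Sxx = -390/80.833333 = -4.824742
SSE = Syy − b·Sxy = 2008 − (-4.824742)·(-390) = 126.350515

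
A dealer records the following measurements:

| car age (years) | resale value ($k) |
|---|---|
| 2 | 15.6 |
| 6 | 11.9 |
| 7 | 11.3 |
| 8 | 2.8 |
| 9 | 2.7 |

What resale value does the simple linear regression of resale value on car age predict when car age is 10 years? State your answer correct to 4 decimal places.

n = 5, Σx = 32, Σy = 44.3, Σxy = 228.4, Σx² = 234
Sxx = Σx² − (Σx)²/n = 234 − 204.8 = 29.2
Sxy = Σxy − (Σx)(Σy)/n = 228.4 − 283.52 = -55.12
b = Sxy/Sxx = -55.12/29.2 = -1.887671
a = ȳ − b·x̄ = 8.86 − (-1.887671)·6.4 = 20.941096
ŷ(10) = a + b·10 = 20.941096 + (-1.887671)·10 = 2.064384

2.0644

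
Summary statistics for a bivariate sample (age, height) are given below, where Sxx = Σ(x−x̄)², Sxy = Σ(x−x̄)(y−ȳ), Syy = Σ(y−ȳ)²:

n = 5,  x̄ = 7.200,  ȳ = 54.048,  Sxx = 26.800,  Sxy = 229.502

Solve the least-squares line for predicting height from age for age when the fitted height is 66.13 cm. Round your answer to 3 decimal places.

b = Sxy/Sxx = 229.502/26.8 = 8.563507
a = ȳ − b·x̄ = 54.048 − 8.563507·7.2 = -7.609254
Set a + b·x = 66.13: x = (66.13 − (-7.609254)) / 8.563507 = 8.610870

8.611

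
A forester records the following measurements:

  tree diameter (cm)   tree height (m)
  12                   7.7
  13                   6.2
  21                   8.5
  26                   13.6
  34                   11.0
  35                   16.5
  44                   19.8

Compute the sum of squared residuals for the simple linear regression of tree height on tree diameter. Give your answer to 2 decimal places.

24.83

n = 7, Σx = 185, Σy = 83.3, Σxy = 2527.8, Σx² = 5747, Σy² = 1140.23
Sxx = Σx² − (Σx)²/n = 5747 − 4889.285714 = 857.714286
Sxy = Σxy − (Σx)(Σy)/n = 2527.8 − 2201.5 = 326.3
Syy = Σy² − (Σy)²/n = 1140.23 − 991.27 = 148.96
b = Sxy/Sxx = 326.3/857.714286 = 0.380430
SSE = Syy − b·Sxy = 148.96 − 0.380430·326.3 = 24.825784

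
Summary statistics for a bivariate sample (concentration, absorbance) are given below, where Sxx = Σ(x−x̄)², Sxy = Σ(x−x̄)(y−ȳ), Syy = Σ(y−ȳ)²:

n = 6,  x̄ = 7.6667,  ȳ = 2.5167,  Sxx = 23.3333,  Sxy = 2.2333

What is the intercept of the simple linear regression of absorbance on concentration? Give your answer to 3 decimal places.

1.783

b = Sxy/Sxx = 2.2333/23.3333 = 0.095713
a = ȳ − b·x̄ = 2.5167 − 0.095713·7.6667 = 1.782897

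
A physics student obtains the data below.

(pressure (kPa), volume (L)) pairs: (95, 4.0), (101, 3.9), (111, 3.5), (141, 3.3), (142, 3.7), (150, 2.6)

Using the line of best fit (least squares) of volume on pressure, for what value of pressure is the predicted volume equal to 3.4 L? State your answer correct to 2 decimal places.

n = 6, Σx = 740, Σy = 21, Σxy = 2543.1, Σx² = 94092
Sxx = Σx² − (Σx)²/n = 94092 − 91266.666667 = 2825.333333
Sxy = Σxy − (Σx)(Σy)/n = 2543.1 − 2590 = -46.9
b = Sxy/Sxx = -46.9/2825.333333 = -0.016600
a = ȳ − b·x̄ = 3.5 − (-0.016600)·123.333333 = 5.547310
Set a + b·x = 3.4: x = (3.4 − 5.547310) / (-0.016600) = 129.357498

129.36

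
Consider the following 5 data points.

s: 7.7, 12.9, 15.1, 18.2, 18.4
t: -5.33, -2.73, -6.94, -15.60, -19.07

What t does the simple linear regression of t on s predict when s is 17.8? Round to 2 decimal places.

n = 5, Σx = 72.3, Σy = -49.67, Σxy = -815.86, Σx² = 1123.51
Sxx = Σx² − (Σx)²/n = 1123.51 − 1045.458 = 78.052
Sxy = Σxy − (Σx)(Σy)/n = -815.86 − (-718.2282) = -97.6318
b = Sxy/Sxx = -97.6318/78.052 = -1.250856
a = ȳ − b·x̄ = -9.934 − (-1.250856)·14.46 = 8.153375
ŷ(17.8) = a + b·17.8 = 8.153375 + (-1.250856)·17.8 = -14.111859

-14.11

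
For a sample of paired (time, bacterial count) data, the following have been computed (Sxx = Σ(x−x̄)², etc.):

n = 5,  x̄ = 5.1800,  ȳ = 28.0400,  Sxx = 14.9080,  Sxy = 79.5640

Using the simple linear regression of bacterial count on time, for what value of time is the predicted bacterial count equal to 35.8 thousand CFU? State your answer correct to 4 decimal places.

b = Sxy/Sxx = 79.564/14.908 = 5.337000
a = ȳ − b·x̄ = 28.04 − 5.337000·5.18 = 0.394339
Set a + b·x = 35.8: x = (35.8 − 0.394339) / 5.337000 = 6.634000

6.6340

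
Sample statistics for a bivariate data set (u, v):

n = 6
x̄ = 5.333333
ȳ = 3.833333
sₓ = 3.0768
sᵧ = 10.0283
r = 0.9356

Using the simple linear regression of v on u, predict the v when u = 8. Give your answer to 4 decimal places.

11.9651

b = r · sᵧ/sₓ = 0.9356 · 10.0283/3.0768 = 3.049427
a = ȳ − b·x̄ = 3.833333 − 3.049427·5.333333 = -12.430277
ŷ(8) = a + b·8 = -12.430277 + 3.049427·8 = 11.965140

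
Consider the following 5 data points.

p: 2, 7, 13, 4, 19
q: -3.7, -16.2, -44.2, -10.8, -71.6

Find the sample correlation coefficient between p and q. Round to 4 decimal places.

n = 5, Σx = 45, Σy = -146.5, Σxy = -2099, Σx² = 599, Σy² = 7472.97
Sxx = Σx² − (Σx)²/n = 599 − 405 = 194
Sxy = Σxy − (Σx)(Σy)/n = -2099 − (-1318.5) = -780.5
Syy = Σy² − (Σy)²/n = 7472.97 − 4292.45 = 3180.52
r = Sxy/√(Sxx·Syy) = -780.5/√(617020.88) = -780.5/785.506766 = -0.993626

-0.9936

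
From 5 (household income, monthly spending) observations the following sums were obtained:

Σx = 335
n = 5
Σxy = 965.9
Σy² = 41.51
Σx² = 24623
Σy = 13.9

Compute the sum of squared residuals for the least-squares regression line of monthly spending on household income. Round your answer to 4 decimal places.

2.3183

Sxx = Σx² − (Σx)²/n = 24623 − 22445 = 2178
Sxy = Σxy − (Σx)(Σy)/n = 965.9 − 931.3 = 34.6
Syy = Σy² − (Σy)²/n = 41.51 − 38.642 = 2.868
b = Sxy/Sxx = 34.6/2178 = 0.015886
SSE = Syy − b·Sxy = 2.868 − 0.015886·34.6 = 2.318340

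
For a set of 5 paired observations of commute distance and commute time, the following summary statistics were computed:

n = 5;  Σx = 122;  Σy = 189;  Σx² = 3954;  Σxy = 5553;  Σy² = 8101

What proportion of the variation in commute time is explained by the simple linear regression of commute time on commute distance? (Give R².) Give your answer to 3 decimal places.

Sxx = Σx² − (Σx)²/n = 3954 − 2976.8 = 977.2
Sxy = Σxy − (Σx)(Σy)/n = 5553 − 4611.6 = 941.4
Syy = Σy² − (Σy)²/n = 8101 − 7144.2 = 956.8
R² = Sxy²/(Sxx·Syy) = (941.4)²/(977.2·956.8) = 0.947859

0.948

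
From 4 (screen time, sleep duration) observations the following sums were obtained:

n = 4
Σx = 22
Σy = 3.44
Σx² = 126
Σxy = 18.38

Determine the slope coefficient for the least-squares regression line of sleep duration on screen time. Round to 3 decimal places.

-0.108

Sxx = Σx² − (Σx)²/n = 126 − 121 = 5
Sxy = Σxy − (Σx)(Σy)/n = 18.38 − 18.92 = -0.54
b = Sxy/Sxx = -0.54/5 = -0.108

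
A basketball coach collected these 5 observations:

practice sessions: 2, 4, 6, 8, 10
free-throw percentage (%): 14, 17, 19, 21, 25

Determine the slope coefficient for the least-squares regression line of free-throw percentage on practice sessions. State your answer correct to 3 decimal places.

1.300

n = 5, Σx = 30, Σy = 96, Σxy = 628, Σx² = 220
Sxx = Σx² − (Σx)²/n = 220 − 180 = 40
Sxy = Σxy − (Σx)(Σy)/n = 628 − 576 = 52
b = Sxy/Sxx = 52/40 = 1.3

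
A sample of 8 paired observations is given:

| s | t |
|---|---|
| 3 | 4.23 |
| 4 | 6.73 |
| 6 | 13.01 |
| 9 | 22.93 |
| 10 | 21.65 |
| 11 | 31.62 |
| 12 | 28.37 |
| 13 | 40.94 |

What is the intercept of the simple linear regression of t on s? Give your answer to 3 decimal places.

n = 8, Σx = 68, Σy = 169.48, Σxy = 1761.02, Σx² = 676
Sxx = Σx² − (Σx)²/n = 676 − 578 = 98
Sxy = Σxy − (Σx)(Σy)/n = 1761.02 − 1440.58 = 320.44
b = Sxy/Sxx = 320.44/98 = 3.269796
a = ȳ − b·x̄ = 21.185 − 3.269796·8.5 = -6.608265

-6.608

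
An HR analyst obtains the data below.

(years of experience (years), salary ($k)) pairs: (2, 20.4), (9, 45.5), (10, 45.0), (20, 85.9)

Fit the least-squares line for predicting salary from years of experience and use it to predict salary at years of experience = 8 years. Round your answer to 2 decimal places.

40.99

n = 4, Σx = 41, Σy = 196.8, Σxy = 2618.3, Σx² = 585
Sxx = Σx² − (Σx)²/n = 585 − 420.25 = 164.75
Sxy = Σxy − (Σx)(Σy)/n = 2618.3 − 2017.2 = 601.1
b = Sxy/Sxx = 601.1/164.75 = 3.648558
a = ȳ − b·x̄ = 49.2 − 3.648558·10.25 = 11.802276
ŷ(8) = a + b·8 = 11.802276 + 3.648558·8 = 40.990744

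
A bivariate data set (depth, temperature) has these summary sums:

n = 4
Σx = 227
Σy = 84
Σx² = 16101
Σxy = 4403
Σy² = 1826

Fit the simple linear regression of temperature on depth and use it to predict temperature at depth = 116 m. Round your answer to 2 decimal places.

Sxx = Σx² − (Σx)²/n = 16101 − 12882.25 = 3218.75
Sxy = Σxy − (Σx)(Σy)/n = 4403 − 4767 = -364
b = Sxy/Sxx = -364/3218.75 = -0.113087
a = ȳ − b·x̄ = 21 − (-0.113087)·56.75 = 27.417709
ŷ(116) = a + b·116 = 27.417709 + (-0.113087)·116 = 14.299573

14.30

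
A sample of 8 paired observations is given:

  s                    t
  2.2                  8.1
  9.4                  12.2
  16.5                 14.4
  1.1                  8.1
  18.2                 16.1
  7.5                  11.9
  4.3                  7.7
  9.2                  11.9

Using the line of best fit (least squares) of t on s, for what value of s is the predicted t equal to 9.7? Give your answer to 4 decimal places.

n = 8, Σx = 68.4, Σy = 90.4, Σxy = 903.87, Σx² = 857.28
Sxx = Σx² − (Σx)²/n = 857.28 − 584.82 = 272.46
Sxy = Σxy − (Σx)(Σy)/n = 903.87 − 772.92 = 130.95
b = Sxy/Sxx = 130.95/272.46 = 0.480621
a = ȳ − b·x̄ = 11.3 − 0.480621·8.55 = 7.190690
Set a + b·x = 9.7: x = (9.7 − 7.190690) / 0.480621 = 5.220974

5.2210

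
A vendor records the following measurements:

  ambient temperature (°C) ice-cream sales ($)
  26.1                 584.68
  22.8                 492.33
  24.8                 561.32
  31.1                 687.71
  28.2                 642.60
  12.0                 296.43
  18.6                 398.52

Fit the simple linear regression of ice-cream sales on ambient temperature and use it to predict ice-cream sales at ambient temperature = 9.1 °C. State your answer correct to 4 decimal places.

216.8069

n = 7, Σx = 163.6, Σy = 3663.59, Σxy = 90884.741, Σx² = 4068.5
Sxx = Σx² − (Σx)²/n = 4068.5 − 3823.565714 = 244.934286
Sxy = Σxy − (Σx)(Σy)/n = 90884.741 − 85623.332 = 5261.409
b = Sxy/Sxx = 5261.409/244.934286 = 21.480900
a = ȳ − b·x̄ = 523.37 − 21.480900·23.371429 = 21.330670
ŷ(9.1) = a + b·9.1 = 21.330670 + 21.480900·9.1 = 216.806864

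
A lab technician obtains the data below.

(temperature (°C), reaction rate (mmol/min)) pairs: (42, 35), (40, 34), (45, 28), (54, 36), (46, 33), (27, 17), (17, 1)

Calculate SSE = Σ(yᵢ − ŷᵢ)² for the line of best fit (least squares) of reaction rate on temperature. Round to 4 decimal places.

n = 7, Σx = 271, Σy = 184, Σxy = 8028, Σx² = 11439, Σy² = 5840
Sxx = Σx² − (Σx)²/n = 11439 − 10491.571429 = 947.428571
Sxy = Σxy − (Σx)(Σy)/n = 8028 − 7123.428571 = 904.571429
Syy = Σy² − (Σy)²/n = 5840 − 4836.571429 = 1003.428571
b = Sxy/Sxx = 904.571429/947.428571 = 0.954765
SSE = Syy − b·Sxy = 1003.428571 − 0.954765·904.571429 = 139.775633

139.7756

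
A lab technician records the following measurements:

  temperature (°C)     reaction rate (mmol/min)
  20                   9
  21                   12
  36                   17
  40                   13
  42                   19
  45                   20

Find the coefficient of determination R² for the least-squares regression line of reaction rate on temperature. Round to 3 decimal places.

n = 6, Σx = 204, Σy = 90, Σxy = 3262, Σx² = 7526, Σy² = 1444
Sxx = Σx² − (Σx)²/n = 7526 − 6936 = 590
Sxy = Σxy − (Σx)(Σy)/n = 3262 − 3060 = 202
Syy = Σy² − (Σy)²/n = 1444 − 1350 = 94
R² = Sxy²/(Sxx·Syy) = (202)²/(590·94) = 0.735737

0.736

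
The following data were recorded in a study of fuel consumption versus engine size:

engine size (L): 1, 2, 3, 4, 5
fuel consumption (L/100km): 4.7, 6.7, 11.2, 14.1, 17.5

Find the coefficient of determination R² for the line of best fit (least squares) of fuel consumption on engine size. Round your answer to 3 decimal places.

0.990

n = 5, Σx = 15, Σy = 54.2, Σxy = 195.6, Σx² = 55, Σy² = 697.48
Sxx = Σx² − (Σx)²/n = 55 − 45 = 10
Sxy = Σxy − (Σx)(Σy)/n = 195.6 − 162.6 = 33
Syy = Σy² − (Σy)²/n = 697.48 − 587.528 = 109.952
R² = Sxy²/(Sxx·Syy) = (33)²/(10·109.952) = 0.990432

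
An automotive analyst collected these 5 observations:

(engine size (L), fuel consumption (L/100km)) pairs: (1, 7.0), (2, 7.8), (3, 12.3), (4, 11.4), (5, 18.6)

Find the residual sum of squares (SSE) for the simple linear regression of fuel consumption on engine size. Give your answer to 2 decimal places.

13.14

n = 5, Σx = 15, Σy = 57.1, Σxy = 198.1, Σx² = 55, Σy² = 737.05
Sxx = Σx² − (Σx)²/n = 55 − 45 = 10
Sxy = Σxy − (Σx)(Σy)/n = 198.1 − 171.3 = 26.8
Syy = Σy² − (Σy)²/n = 737.05 − 652.082 = 84.968
b = Sxy/Sxx = 26.8/10 = 2.68
SSE = Syy − b·Sxy = 84.968 − 2.68·26.8 = 13.144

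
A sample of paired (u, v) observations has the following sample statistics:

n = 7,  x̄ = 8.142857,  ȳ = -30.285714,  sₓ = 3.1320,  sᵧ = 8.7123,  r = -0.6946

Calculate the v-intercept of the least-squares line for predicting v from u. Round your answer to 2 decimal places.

b = r · sᵧ/sₓ = -0.6946 · 8.7123/3.132 = -1.932172
a = ȳ − b·x̄ = -30.285714 − (-1.932172)·8.142857 = -14.552311

-14.55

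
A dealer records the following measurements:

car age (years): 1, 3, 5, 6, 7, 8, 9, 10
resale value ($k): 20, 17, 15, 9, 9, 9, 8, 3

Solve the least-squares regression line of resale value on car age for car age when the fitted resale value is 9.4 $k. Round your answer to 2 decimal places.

7.18

n = 8, Σx = 49, Σy = 90, Σxy = 437, Σx² = 365
Sxx = Σx² − (Σx)²/n = 365 − 300.125 = 64.875
Sxy = Σxy − (Σx)(Σy)/n = 437 − 551.25 = -114.25
b = Sxy/Sxx = -114.25/64.875 = -1.761079
a = ȳ − b·x̄ = 11.25 − (-1.761079)·6.125 = 22.036609
Set a + b·x = 9.4: x = (9.4 − 22.036609) / (-1.761079) = 7.175492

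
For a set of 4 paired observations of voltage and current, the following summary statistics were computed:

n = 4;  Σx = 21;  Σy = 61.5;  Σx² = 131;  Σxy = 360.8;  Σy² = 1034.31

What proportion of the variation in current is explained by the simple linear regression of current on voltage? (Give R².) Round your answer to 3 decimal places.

0.781

Sxx = Σx² − (Σx)²/n = 131 − 110.25 = 20.75
Sxy = Σxy − (Σx)(Σy)/n = 360.8 − 322.875 = 37.925
Syy = Σy² − (Σy)²/n = 1034.31 − 945.5625 = 88.7475
R² = Sxy²/(Sxx·Syy) = (37.925)²/(20.75·88.7475) = 0.781047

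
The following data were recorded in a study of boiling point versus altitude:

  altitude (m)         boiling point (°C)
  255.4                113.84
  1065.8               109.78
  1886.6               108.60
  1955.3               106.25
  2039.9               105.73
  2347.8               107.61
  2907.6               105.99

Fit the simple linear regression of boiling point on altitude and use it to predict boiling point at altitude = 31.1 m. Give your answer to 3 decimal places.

n = 7, Σx = 12458.4, Σy = 757.8, Σxy = 1335215.554, Σx² = 26711111.06
Sxx = Σx² − (Σx)²/n = 26711111.06 − 22173104.365714 = 4538006.694286
Sxy = Σxy − (Σx)(Σy)/n = 1335215.554 − 1348710.788571 = -13495.234571
b = Sxy/Sxx = -13495.234571/4538006.694286 = -0.002974
a = ȳ − b·x̄ = 108.257143 − (-0.002974)·1779.771429 = 113.549870
ŷ(31.1) = a + b·31.1 = 113.549870 + (-0.002974)·31.1 = 113.457384

113.457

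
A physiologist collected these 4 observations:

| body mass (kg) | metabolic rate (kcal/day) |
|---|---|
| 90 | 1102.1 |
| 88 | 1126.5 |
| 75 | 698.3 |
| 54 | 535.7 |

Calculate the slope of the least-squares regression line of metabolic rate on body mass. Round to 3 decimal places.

16.854

n = 4, Σx = 307, Σy = 3462.6, Σxy = 279621.3, Σx² = 24385
Sxx = Σx² − (Σx)²/n = 24385 − 23562.25 = 822.75
Sxy = Σxy − (Σx)(Σy)/n = 279621.3 − 265754.55 = 13866.75
b = Sxy/Sxx = 13866.75/822.75 = 16.854148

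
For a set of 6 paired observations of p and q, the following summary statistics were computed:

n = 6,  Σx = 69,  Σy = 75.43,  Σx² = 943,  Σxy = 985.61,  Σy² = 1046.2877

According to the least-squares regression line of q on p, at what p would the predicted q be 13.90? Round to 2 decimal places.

13.18

Sxx = Σx² − (Σx)²/n = 943 − 793.5 = 149.5
Sxy = Σxy − (Σx)(Σy)/n = 985.61 − 867.445 = 118.165
b = Sxy/Sxx = 118.165/149.5 = 0.790401
a = ȳ − b·x̄ = 12.571667 − 0.790401·11.5 = 3.482051
Set a + b·x = 13.90: x = (13.90 − 3.482051) / 0.790401 = 13.180581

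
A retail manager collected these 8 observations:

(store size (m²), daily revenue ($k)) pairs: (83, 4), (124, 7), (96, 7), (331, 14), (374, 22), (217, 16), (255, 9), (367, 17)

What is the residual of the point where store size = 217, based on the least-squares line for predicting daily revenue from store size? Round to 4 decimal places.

4.6268

n = 8, Σx = 1847, Σy = 96, Σxy = 26740, Σx² = 527721
Sxx = Σx² − (Σx)²/n = 527721 − 426426.125 = 101294.875
Sxy = Σxy − (Σx)(Σy)/n = 26740 − 22164 = 4576
b = Sxy/Sxx = 4576/101294.875 = 0.045175
a = ȳ − b·x̄ = 12 − 0.045175·230.875 = 1.570213
ŷ(217) = 1.570213 + 0.045175·217 = 11.373196
residual = y − ŷ = 16 − 11.373196 = 4.626804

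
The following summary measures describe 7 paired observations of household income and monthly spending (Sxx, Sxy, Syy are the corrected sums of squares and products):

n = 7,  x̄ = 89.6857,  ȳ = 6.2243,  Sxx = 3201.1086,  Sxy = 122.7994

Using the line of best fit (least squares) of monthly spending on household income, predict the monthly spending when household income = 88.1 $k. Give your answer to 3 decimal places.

6.163

b = Sxy/Sxx = 122.7994/3201.1086 = 0.038362
a = ȳ − b·x̄ = 6.2243 − 0.038362·89.6857 = 2.783820
ŷ(88.1) = a + b·88.1 = 2.783820 + 0.038362·88.1 = 6.163470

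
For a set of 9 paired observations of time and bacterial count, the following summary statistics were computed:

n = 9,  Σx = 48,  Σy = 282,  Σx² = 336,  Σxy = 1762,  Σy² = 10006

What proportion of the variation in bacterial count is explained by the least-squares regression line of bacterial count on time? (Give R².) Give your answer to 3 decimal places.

0.711

Sxx = Σx² − (Σx)²/n = 336 − 256 = 80
Sxy = Σxy − (Σx)(Σy)/n = 1762 − 1504 = 258
Syy = Σy² − (Σy)²/n = 10006 − 8836 = 1170
R² = Sxy²/(Sxx·Syy) = (258)²/(80·1170) = 0.711154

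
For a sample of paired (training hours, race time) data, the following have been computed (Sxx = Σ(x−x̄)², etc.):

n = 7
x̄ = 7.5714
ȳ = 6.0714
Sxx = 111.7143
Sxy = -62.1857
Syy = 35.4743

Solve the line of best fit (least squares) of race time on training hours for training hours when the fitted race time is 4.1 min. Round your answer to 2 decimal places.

b = Sxy/Sxx = -62.1857/111.7143 = -0.556649
a = ȳ − b·x̄ = 6.0714 − (-0.556649)·7.5714 = 10.286015
Set a + b·x = 4.1: x = (4.1 − 10.286015) / (-0.556649) = 11.112947

11.11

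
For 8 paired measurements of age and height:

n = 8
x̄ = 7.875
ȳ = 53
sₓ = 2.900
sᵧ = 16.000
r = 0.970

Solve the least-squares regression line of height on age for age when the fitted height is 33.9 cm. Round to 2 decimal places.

4.31

b = r · sᵧ/sₓ = 0.97 · 16/2.9 = 5.351724
a = ȳ − b·x̄ = 53 − 5.351724·7.875 = 10.855172
Set a + b·x = 33.9: x = (33.9 − 10.855172) / 5.351724 = 4.306057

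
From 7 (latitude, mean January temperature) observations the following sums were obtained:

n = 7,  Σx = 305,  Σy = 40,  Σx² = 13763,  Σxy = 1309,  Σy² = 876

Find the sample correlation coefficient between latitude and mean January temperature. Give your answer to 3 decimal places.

-0.783

Sxx = Σx² − (Σx)²/n = 13763 − 13289.285714 = 473.714286
Sxy = Σxy − (Σx)(Σy)/n = 1309 − 1742.857143 = -433.857143
Syy = Σy² − (Σy)²/n = 876 − 228.571429 = 647.428571
r = Sxy/√(Sxx·Syy) = -433.857143/√(306696.163265) = -433.857143/553.801556 = -0.783416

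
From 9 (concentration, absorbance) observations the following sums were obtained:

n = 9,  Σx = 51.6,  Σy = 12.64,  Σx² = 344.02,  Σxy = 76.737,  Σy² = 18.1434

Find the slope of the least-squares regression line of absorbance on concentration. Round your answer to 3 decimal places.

Sxx = Σx² − (Σx)²/n = 344.02 − 295.84 = 48.18
Sxy = Σxy − (Σx)(Σy)/n = 76.737 − 72.469333 = 4.267667
b = Sxy/Sxx = 4.267667/48.18 = 0.088578

0.089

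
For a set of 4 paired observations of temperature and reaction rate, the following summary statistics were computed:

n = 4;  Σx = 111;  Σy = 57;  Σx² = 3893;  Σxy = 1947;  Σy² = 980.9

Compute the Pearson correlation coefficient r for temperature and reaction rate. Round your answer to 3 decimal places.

0.987

Sxx = Σx² − (Σx)²/n = 3893 − 3080.25 = 812.75
Sxy = Σxy − (Σx)(Σy)/n = 1947 − 1581.75 = 365.25
Syy = Σy² − (Σy)²/n = 980.9 − 812.25 = 168.65
r = Sxy/√(Sxx·Syy) = 365.25/√(137070.2875) = 365.25/370.230047 = 0.986549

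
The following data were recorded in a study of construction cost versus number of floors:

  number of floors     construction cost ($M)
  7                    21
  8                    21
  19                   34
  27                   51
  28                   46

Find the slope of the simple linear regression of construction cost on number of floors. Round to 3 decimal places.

1.357

n = 5, Σx = 89, Σy = 173, Σxy = 3626, Σx² = 1987
Sxx = Σx² − (Σx)²/n = 1987 − 1584.2 = 402.8
Sxy = Σxy − (Σx)(Σy)/n = 3626 − 3079.4 = 546.6
b = Sxy/Sxx = 546.6/402.8 = 1.357001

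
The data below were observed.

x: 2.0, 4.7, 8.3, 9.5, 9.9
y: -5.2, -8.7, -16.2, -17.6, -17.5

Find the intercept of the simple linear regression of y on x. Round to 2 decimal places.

-1.57

n = 5, Σx = 34.4, Σy = -65.2, Σxy = -526.2, Σx² = 283.24
Sxx = Σx² − (Σx)²/n = 283.24 − 236.672 = 46.568
Sxy = Σxy − (Σx)(Σy)/n = -526.2 − (-448.576) = -77.624
b = Sxy/Sxx = -77.624/46.568 = -1.666896
a = ȳ − b·x̄ = -13.04 − (-1.666896)·6.88 = -1.571757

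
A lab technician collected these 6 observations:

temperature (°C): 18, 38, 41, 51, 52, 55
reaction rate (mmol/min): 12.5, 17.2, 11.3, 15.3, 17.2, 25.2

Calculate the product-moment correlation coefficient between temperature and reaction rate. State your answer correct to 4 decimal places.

0.6155

n = 6, Σx = 255, Σy = 98.7, Σxy = 4402.6, Σx² = 11779, Σy² = 1744.75
Sxx = Σx² − (Σx)²/n = 11779 − 10837.5 = 941.5
Sxy = Σxy − (Σx)(Σy)/n = 4402.6 − 4194.75 = 207.85
Syy = Σy² − (Σy)²/n = 1744.75 − 1623.615 = 121.135
r = Sxy/√(Sxx·Syy) = 207.85/√(114048.6025) = 207.85/337.710827 = 0.615467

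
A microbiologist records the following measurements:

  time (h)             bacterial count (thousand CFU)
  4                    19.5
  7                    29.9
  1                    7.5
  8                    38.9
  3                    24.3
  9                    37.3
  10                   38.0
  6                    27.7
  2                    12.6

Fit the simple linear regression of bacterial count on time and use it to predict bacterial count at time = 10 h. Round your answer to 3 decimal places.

n = 9, Σx = 50, Σy = 235.7, Σxy = 1586, Σx² = 360
Sxx = Σx² − (Σx)²/n = 360 − 277.777778 = 82.222222
Sxy = Σxy − (Σx)(Σy)/n = 1586 − 1309.444444 = 276.555556
b = Sxy/Sxx = 276.555556/82.222222 = 3.363514
a = ȳ − b·x̄ = 26.188889 − 3.363514·5.555556 = 7.502703
ŷ(10) = a + b·10 = 7.502703 + 3.363514·10 = 41.137838

41.138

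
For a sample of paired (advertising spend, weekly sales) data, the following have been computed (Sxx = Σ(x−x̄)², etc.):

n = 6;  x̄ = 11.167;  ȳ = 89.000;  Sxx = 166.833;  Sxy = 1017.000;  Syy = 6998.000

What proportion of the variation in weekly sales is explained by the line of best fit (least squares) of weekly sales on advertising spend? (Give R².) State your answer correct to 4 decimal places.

R² = Sxy²/(Sxx·Syy) = (1017)²/(166.833·6998) = 0.885903

0.8859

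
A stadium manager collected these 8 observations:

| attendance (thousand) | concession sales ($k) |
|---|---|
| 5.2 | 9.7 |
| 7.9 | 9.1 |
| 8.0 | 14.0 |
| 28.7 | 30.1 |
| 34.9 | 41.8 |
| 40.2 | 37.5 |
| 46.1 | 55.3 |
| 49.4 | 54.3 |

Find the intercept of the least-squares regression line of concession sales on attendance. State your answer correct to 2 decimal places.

3.27

n = 8, Σx = 220.4, Σy = 251.8, Σxy = 9296.27, Σx² = 8376.76
Sxx = Σx² − (Σx)²/n = 8376.76 − 6072.02 = 2304.74
Sxy = Σxy − (Σx)(Σy)/n = 9296.27 − 6937.09 = 2359.18
b = Sxy/Sxx = 2359.18/2304.74 = 1.023621
a = ȳ − b·x̄ = 31.475 − 1.023621·27.55 = 3.274245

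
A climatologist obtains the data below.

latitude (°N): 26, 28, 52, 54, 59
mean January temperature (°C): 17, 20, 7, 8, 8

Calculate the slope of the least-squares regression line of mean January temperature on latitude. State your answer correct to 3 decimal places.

-0.370

n = 5, Σx = 219, Σy = 60, Σxy = 2270, Σx² = 10561
Sxx = Σx² − (Σx)²/n = 10561 − 9592.2 = 968.8
Sxy = Σxy − (Σx)(Σy)/n = 2270 − 2628 = -358
b = Sxy/Sxx = -358/968.8 = -0.369529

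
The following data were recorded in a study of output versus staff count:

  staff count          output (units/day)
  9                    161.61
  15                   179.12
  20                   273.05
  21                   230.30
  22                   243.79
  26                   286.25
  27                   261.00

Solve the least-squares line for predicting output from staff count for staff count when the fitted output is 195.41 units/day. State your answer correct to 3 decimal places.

14.330

n = 7, Σx = 140, Σy = 1635.12, Σxy = 34291.47, Σx² = 3036
Sxx = Σx² − (Σx)²/n = 3036 − 2800 = 236
Sxy = Σxy − (Σx)(Σy)/n = 34291.47 − 32702.4 = 1589.07
b = Sxy/Sxx = 1589.07/236 = 6.733347
a = ȳ − b·x̄ = 233.588571 − 6.733347·20 = 98.921622
Set a + b·x = 195.41: x = (195.41 − 98.921622) / 6.733347 = 14.329927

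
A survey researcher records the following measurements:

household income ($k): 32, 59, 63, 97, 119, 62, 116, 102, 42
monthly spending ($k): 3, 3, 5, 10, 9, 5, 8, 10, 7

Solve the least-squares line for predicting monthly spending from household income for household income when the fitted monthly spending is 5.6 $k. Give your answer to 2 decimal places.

61.28

n = 9, Σx = 692, Σy = 60, Σxy = 5181, Σx² = 61512
Sxx = Σx² − (Σx)²/n = 61512 − 53207.111111 = 8304.888889
Sxy = Σxy − (Σx)(Σy)/n = 5181 − 4613.333333 = 567.666667
b = Sxy/Sxx = 567.666667/8304.888889 = 0.068353
a = ȳ − b·x̄ = 6.666667 − 0.068353·76.888889 = 1.411056
Set a + b·x = 5.6: x = (5.6 − 1.411056) / 0.068353 = 61.283695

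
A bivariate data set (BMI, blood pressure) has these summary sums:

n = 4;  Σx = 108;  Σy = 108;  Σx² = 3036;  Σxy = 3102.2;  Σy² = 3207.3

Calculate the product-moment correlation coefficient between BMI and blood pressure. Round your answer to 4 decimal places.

Sxx = Σx² − (Σx)²/n = 3036 − 2916 = 120
Sxy = Σxy − (Σx)(Σy)/n = 3102.2 − 2916 = 186.2
Syy = Σy² − (Σy)²/n = 3207.3 − 2916 = 291.3
r = Sxy/√(Sxx·Syy) = 186.2/√(34956) = 186.2/186.965237 = 0.995907

0.9959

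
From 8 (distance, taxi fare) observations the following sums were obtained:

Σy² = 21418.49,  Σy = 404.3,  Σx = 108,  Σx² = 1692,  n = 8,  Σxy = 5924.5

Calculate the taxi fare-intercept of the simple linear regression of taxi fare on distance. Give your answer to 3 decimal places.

23.627

Sxx = Σx² − (Σx)²/n = 1692 − 1458 = 234
Sxy = Σxy − (Σx)(Σy)/n = 5924.5 − 5458.05 = 466.45
b = Sxy/Sxx = 466.45/234 = 1.993376
a = ȳ − b·x̄ = 50.5375 − 1.993376·13.5 = 23.626923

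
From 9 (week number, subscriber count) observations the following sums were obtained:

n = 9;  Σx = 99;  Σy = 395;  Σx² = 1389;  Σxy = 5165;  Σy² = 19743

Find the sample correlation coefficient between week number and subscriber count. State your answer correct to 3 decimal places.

0.965

Sxx = Σx² − (Σx)²/n = 1389 − 1089 = 300
Sxy = Σxy − (Σx)(Σy)/n = 5165 − 4345 = 820
Syy = Σy² − (Σy)²/n = 19743 − 17336.111111 = 2406.888889
r = Sxy/√(Sxx·Syy) = 820/√(722066.666667) = 820/849.745060 = 0.964995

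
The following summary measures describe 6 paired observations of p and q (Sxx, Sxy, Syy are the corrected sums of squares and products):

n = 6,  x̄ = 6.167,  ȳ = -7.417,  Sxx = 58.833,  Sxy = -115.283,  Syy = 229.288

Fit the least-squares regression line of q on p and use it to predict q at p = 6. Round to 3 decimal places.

b = Sxy/Sxx = -115.283/58.833 = -1.959496
a = ȳ − b·x̄ = -7.417 − (-1.959496)·6.167 = 4.667209
ŷ(6) = a + b·6 = 4.667209 + (-1.959496)·6 = -7.089764

-7.090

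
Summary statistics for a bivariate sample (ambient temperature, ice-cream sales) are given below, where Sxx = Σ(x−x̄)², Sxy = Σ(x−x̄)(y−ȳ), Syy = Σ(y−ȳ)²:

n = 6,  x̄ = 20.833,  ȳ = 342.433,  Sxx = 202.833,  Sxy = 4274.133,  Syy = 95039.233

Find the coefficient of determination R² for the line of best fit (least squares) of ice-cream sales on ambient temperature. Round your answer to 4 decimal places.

R² = Sxy²/(Sxx·Syy) = (4274.133)²/(202.833·95039.233) = 0.947664

0.9477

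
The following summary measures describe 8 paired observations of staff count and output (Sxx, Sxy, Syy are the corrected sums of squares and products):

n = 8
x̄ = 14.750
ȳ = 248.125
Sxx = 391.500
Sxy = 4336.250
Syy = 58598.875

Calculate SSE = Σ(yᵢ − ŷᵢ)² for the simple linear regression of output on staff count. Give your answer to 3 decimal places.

10570.614

b = Sxy/Sxx = 4336.25/391.5 = 11.075990
SSE = Syy − b·Sxy = 58598.875 − 11.075990·4336.25 = 10570.614304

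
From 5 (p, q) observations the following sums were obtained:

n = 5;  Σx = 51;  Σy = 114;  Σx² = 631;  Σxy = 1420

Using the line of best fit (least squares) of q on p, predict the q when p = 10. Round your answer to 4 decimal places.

22.3357

Sxx = Σx² − (Σx)²/n = 631 − 520.2 = 110.8
Sxy = Σxy − (Σx)(Σy)/n = 1420 − 1162.8 = 257.2
b = Sxy/Sxx = 257.2/110.8 = 2.321300
a = ȳ − b·x̄ = 22.8 − 2.321300·10.2 = -0.877256
ŷ(10) = a + b·10 = -0.877256 + 2.321300·10 = 22.335740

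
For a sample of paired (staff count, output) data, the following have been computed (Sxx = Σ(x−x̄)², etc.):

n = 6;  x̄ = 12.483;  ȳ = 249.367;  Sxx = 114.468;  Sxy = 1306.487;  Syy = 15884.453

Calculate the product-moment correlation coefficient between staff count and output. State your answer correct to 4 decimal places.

0.9689

r = Sxy/√(Sxx·Syy) = 1306.487/√(1818261.566004) = 1306.487/1348.429296 = 0.968895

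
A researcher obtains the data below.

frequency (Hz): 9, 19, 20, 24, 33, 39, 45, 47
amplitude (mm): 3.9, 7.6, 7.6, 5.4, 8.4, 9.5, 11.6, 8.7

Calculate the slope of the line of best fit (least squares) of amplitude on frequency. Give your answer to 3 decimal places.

0.146

n = 8, Σx = 236, Σy = 62.7, Σxy = 2039.7, Σx² = 8262
Sxx = Σx² − (Σx)²/n = 8262 − 6962 = 1300
Sxy = Σxy − (Σx)(Σy)/n = 2039.7 − 1849.65 = 190.05
b = Sxy/Sxx = 190.05/1300 = 0.146192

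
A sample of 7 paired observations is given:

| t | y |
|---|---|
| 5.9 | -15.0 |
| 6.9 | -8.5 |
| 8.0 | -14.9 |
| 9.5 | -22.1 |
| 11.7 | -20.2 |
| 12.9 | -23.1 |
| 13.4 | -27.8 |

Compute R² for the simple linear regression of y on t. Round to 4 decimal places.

n = 7, Σx = 68.3, Σy = -131.6, Σxy = -1383.15, Σx² = 719.53, Σy² = 2722.16
Sxx = Σx² − (Σx)²/n = 719.53 − 666.412857 = 53.117143
Sxy = Σxy − (Σx)(Σy)/n = -1383.15 − (-1284.04) = -99.11
Syy = Σy² − (Σy)²/n = 2722.16 − 2474.08 = 248.08
R² = Sxy²/(Sxx·Syy) = (-99.11)²/(53.117143·248.08) = 0.745433

0.7454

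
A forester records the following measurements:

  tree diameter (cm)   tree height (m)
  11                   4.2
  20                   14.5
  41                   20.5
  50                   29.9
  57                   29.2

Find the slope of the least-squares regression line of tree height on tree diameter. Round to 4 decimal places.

n = 5, Σx = 179, Σy = 98.3, Σxy = 4336.1, Σx² = 7951
Sxx = Σx² − (Σx)²/n = 7951 − 6408.2 = 1542.8
Sxy = Σxy − (Σx)(Σy)/n = 4336.1 − 3519.14 = 816.96
b = Sxy/Sxx = 816.96/1542.8 = 0.529531

0.5295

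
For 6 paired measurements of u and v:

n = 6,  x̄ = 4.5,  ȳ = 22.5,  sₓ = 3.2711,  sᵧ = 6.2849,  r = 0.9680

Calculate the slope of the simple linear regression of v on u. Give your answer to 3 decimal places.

1.860

b = r · sᵧ/sₓ = 0.968 · 6.2849/3.2711 = 1.859859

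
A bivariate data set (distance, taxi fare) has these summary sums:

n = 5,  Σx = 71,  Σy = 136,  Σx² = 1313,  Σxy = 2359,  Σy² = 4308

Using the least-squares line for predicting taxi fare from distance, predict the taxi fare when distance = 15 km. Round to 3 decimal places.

28.323

Sxx = Σx² − (Σx)²/n = 1313 − 1008.2 = 304.8
Sxy = Σxy − (Σx)(Σy)/n = 2359 − 1931.2 = 427.8
b = Sxy/Sxx = 427.8/304.8 = 1.403543
a = ȳ − b·x̄ = 27.2 − 1.403543·14.2 = 7.269685
ŷ(15) = a + b·15 = 7.269685 + 1.403543·15 = 28.322835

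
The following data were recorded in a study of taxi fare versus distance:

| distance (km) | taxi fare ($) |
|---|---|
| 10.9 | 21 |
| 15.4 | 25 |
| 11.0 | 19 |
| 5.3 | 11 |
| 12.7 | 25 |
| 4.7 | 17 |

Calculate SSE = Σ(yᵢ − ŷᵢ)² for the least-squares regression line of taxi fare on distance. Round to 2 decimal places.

31.41

n = 6, Σx = 60, Σy = 118, Σxy = 1278.6, Σx² = 688.44, Σy² = 2462
Sxx = Σx² − (Σx)²/n = 688.44 − 600 = 88.44
Sxy = Σxy − (Σx)(Σy)/n = 1278.6 − 1180 = 98.6
Syy = Σy² − (Σy)²/n = 2462 − 2320.666667 = 141.333333
b = Sxy/Sxx = 98.6/88.44 = 1.114880
SSE = Syy − b·Sxy = 141.333333 − 1.114880·98.6 = 31.406151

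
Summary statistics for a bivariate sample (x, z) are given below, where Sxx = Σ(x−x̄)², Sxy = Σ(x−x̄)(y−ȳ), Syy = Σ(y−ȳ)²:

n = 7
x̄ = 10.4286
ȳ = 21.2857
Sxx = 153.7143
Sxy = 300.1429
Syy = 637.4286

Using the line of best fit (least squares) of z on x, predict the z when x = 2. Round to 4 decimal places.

b = Sxy/Sxx = 300.1429/153.7143 = 1.952602
a = ȳ − b·x̄ = 21.2857 − 1.952602·10.4286 = 0.922791
ŷ(2) = a + b·2 = 0.922791 + 1.952602·2 = 4.827996

4.8280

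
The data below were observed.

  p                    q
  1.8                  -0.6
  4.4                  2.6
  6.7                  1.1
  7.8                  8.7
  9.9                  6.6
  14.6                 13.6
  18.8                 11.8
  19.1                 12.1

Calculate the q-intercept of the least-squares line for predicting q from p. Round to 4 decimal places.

-0.8337

n = 8, Σx = 83.1, Σy = 55.9, Σxy = 802.44, Σx² = 1157.75
Sxx = Σx² − (Σx)²/n = 1157.75 − 863.20125 = 294.54875
Sxy = Σxy − (Σx)(Σy)/n = 802.44 − 580.66125 = 221.77875
b = Sxy/Sxx = 221.77875/294.54875 = 0.752944
a = ȳ − b·x̄ = 6.9875 − 0.752944·10.3875 = -0.833707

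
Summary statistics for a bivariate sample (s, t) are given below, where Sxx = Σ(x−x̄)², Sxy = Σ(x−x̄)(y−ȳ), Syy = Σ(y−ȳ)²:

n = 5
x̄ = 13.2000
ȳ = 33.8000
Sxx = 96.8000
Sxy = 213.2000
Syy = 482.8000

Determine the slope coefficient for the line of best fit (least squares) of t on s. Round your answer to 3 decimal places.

2.202

b = Sxy/Sxx = 213.2/96.8 = 2.202479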